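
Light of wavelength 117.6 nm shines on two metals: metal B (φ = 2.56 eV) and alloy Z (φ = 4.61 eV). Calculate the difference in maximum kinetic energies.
2.0500 eV

Using KE_max = hc/λ - φ for each metal:

Photon energy: E = hc/λ = 10.5429 eV

For metal B (φ₁ = 2.56 eV):
KE₁ = E - φ₁ = 10.5429 - 2.56 = 7.9829 eV

For alloy Z (φ₂ = 4.61 eV):
KE₂ = E - φ₂ = 10.5429 - 4.61 = 5.9329 eV

Difference:
ΔKE = KE₁ - KE₂ = 7.9829 - 5.9329 = 2.0500 eV

Note: The difference equals the difference in work functions: 4.61 - 2.56 = 2.05 eV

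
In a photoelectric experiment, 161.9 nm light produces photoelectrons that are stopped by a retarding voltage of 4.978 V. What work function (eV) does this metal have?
2.68 eV

The stopping potential gives the maximum kinetic energy: KE_max = eV_s = 4.978 eV

From Einstein's photoelectric equation: KE_max = hc/λ - φ
Rearranging: φ = hc/λ - KE_max

Calculate photon energy:
E_photon = hc/λ = (6.626×10⁻³⁴ J·s)(3×10⁸ m/s) / (161.9×10⁻⁹ m) = 7.6581 eV

Therefore:
φ = 7.6581 - 4.978 = 2.68 eV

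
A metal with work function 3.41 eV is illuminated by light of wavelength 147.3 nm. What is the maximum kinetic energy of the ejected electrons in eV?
5.0071 eV

Using Einstein's photoelectric equation: KE_max = hf - φ = hc/λ - φ

First, calculate the photon energy:
E_photon = hc/λ = (6.626×10⁻³⁴ J·s)(3×10⁸ m/s) / (147.3×10⁻⁹ m)
E_photon = 8.4171 eV

Then, the maximum kinetic energy:
KE_max = E_photon - φ = 8.4171 eV - 3.41 eV = 5.0071 eV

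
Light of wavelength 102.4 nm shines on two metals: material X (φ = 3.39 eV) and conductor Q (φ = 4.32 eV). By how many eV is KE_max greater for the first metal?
0.9300 eV

Using KE_max = hc/λ - φ for each metal:

Photon energy: E = hc/λ = 12.1078 eV

For material X (φ₁ = 3.39 eV):
KE₁ = E - φ₁ = 12.1078 - 3.39 = 8.7178 eV

For conductor Q (φ₂ = 4.32 eV):
KE₂ = E - φ₂ = 12.1078 - 4.32 = 7.7878 eV

Difference:
ΔKE = KE₁ - KE₂ = 8.7178 - 7.7878 = 0.9300 eV

Note: The difference equals the difference in work functions: 4.32 - 3.39 = 0.93 eV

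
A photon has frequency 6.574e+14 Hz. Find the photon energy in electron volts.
2.7188 eV

Using E = hf:

E = hf = (6.626×10⁻³⁴ J·s)(6.574e+14 Hz)
E = 2.7188 eV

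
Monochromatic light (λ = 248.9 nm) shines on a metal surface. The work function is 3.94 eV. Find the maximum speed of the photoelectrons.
6.0522e+05 m/s

First, find the maximum kinetic energy:
E_photon = hc/λ = 4.9813 eV
KE_max = E_photon - φ = 4.9813 - 3.94 = 1.0413 eV

Convert to Joules: KE_max = 1.0413 × 1.602×10⁻¹⁹ J = 1.6683e-19 J

Then use KE = ½mv² to find velocity:
v = √(2·KE/m) = √(2 × 1.6683e-19 J / 9.109e-31 kg)
v = 6.0522e+05 m/s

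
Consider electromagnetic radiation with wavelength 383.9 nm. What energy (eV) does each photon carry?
3.2296 eV

Using E = hf = hc/λ:

E = hc/λ = (6.626×10⁻³⁴ J·s)(3×10⁸ m/s) / (383.9×10⁻⁹ m)
E = 3.2296 eV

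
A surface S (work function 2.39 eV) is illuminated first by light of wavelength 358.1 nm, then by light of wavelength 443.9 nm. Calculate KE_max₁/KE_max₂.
2.6603

Using Einstein's equation: KE_max = hc/λ - φ

For λ₁ = 358.1 nm:
E₁ = hc/λ₁ = 3.4623 eV
KE₁ = E₁ - φ = 3.4623 - 2.39 = 1.0723 eV

For λ₂ = 443.9 nm:
E₂ = hc/λ₂ = 2.7931 eV
KE₂ = E₂ - φ = 2.7931 - 2.39 = 0.4031 eV

Ratio: KE₁/KE₂ = 1.0723/0.4031 = 2.6603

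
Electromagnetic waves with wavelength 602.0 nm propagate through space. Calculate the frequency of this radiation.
4.9799e+14 Hz

Using the wave equation: c = fλ

Solving for frequency:
f = c/λ = (3×10⁸ m/s) / (602.0×10⁻⁹ m)
f = 4.9799e+14 Hz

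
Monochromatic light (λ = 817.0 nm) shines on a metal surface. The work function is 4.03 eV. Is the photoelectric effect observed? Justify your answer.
No

For photoemission, the photon energy must exceed the work function.

Photon energy: E = hc/λ = 1.5176 eV
Work function: φ = 4.03 eV

Since E_photon (1.5176 eV) < φ (4.03 eV), photoemission will NOT occur.
The threshold wavelength is λ₀ = hc/φ = 307.7 nm.
Since 817.0 nm > 307.7 nm, the photons lack sufficient energy.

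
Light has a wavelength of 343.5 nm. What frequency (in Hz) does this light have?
8.7276e+14 Hz

Using the wave equation: c = fλ

Solving for frequency:
f = c/λ = (3×10⁸ m/s) / (343.5×10⁻⁹ m)
f = 8.7276e+14 Hz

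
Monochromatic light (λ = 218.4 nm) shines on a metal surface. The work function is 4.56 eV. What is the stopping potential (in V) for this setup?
1.1169 V

The stopping potential V_s satisfies: eV_s = KE_max

First, find KE_max using Einstein's equation:
E_photon = hc/λ = 5.6769 eV
KE_max = E_photon - φ = 5.6769 - 4.56 = 1.1169 eV

Since eV_s = KE_max:
V_s = KE_max/e = 1.1169 V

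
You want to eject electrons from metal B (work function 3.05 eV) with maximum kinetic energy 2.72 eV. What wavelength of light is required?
214.88 nm

From Einstein's equation: KE_max = hc/λ - φ

Rearranging for λ:
hc/λ = KE_max + φ
λ = hc/(KE_max + φ)

Required photon energy:
E_photon = KE_max + φ = 2.72 + 3.05 = 5.77 eV

Required wavelength:
λ = hc/E_photon = (6.626×10⁻³⁴)(3×10⁸) / (5.77 × 1.602×10⁻¹⁹)
λ = 214.88 nm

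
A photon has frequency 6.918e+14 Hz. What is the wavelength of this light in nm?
433.35 nm

Using the wave equation: c = fλ

Solving for wavelength:
λ = c/f = (3×10⁸ m/s) / (6.918e+14 Hz)
λ = 433.35 nm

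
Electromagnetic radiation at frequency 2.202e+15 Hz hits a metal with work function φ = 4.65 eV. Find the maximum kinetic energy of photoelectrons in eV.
4.4567 eV

Using Einstein's photoelectric equation: KE_max = hf - φ

First, calculate the photon energy:
E_photon = hf = (6.626×10⁻³⁴ J·s)(2.202e+15 Hz)
E_photon = 9.1067 eV

Then, the maximum kinetic energy:
KE_max = E_photon - φ = 9.1067 eV - 4.65 eV = 4.4567 eV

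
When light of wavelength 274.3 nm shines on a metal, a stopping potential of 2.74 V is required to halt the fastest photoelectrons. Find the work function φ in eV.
1.78 eV

The stopping potential gives the maximum kinetic energy: KE_max = eV_s = 2.74 eV

From Einstein's photoelectric equation: KE_max = hc/λ - φ
Rearranging: φ = hc/λ - KE_max

Calculate photon energy:
E_photon = hc/λ = (6.626×10⁻³⁴ J·s)(3×10⁸ m/s) / (274.3×10⁻⁹ m) = 4.5200 eV

Therefore:
φ = 4.5200 - 2.74 = 1.78 eV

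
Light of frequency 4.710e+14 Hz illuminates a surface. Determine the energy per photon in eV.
1.9479 eV

Using E = hf:

E = hf = (6.626×10⁻³⁴ J·s)(4.710e+14 Hz)
E = 1.9479 eV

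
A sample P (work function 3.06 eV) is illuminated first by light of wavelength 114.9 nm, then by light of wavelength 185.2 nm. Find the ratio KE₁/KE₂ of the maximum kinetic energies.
2.1269

Using Einstein's equation: KE_max = hc/λ - φ

For λ₁ = 114.9 nm:
E₁ = hc/λ₁ = 10.7906 eV
KE₁ = E₁ - φ = 10.7906 - 3.06 = 7.7306 eV

For λ₂ = 185.2 nm:
E₂ = hc/λ₂ = 6.6946 eV
KE₂ = E₂ - φ = 6.6946 - 3.06 = 3.6346 eV

Ratio: KE₁/KE₂ = 7.7306/3.6346 = 2.1269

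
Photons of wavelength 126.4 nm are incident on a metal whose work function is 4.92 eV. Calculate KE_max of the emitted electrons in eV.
4.8889 eV

Using Einstein's photoelectric equation: KE_max = hf - φ = hc/λ - φ

First, calculate the photon energy:
E_photon = hc/λ = (6.626×10⁻³⁴ J·s)(3×10⁸ m/s) / (126.4×10⁻⁹ m)
E_photon = 9.8089 eV

Then, the maximum kinetic energy:
KE_max = E_photon - φ = 9.8089 eV - 4.92 eV = 4.8889 eV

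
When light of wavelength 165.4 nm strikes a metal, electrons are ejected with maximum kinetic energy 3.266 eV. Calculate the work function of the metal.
4.23 eV

From Einstein's photoelectric equation: KE_max = hf - φ = hc/λ - φ

Rearranging for φ:
φ = hc/λ - KE_max

Calculate photon energy:
E_photon = hc/λ = 7.4960 eV

Therefore:
φ = 7.4960 - 3.266 = 4.23 eV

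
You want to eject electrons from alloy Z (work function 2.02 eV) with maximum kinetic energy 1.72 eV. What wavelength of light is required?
331.51 nm

From Einstein's equation: KE_max = hc/λ - φ

Rearranging for λ:
hc/λ = KE_max + φ
λ = hc/(KE_max + φ)

Required photon energy:
E_photon = KE_max + φ = 1.72 + 2.02 = 3.74 eV

Required wavelength:
λ = hc/E_photon = (6.626×10⁻³⁴)(3×10⁸) / (3.74 × 1.602×10⁻¹⁹)
λ = 331.51 nm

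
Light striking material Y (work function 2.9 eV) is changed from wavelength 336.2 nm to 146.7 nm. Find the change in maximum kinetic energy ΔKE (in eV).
4.7637 eV

Using Einstein's equation: KE_max = hc/λ - φ

For λ₁ = 336.2 nm:
KE₁ = hc/λ₁ - φ = 3.6878 - 2.9 = 0.7878 eV

For λ₂ = 146.7 nm:
KE₂ = hc/λ₂ - φ = 8.4515 - 2.9 = 5.5515 eV

Change in KE:
ΔKE = KE₂ - KE₁ = 5.5515 - 0.7878 = 4.7637 eV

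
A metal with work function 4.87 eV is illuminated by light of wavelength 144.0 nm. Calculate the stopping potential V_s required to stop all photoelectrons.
3.7400 V

The stopping potential V_s satisfies: eV_s = KE_max

First, find KE_max using Einstein's equation:
E_photon = hc/λ = 8.6100 eV
KE_max = E_photon - φ = 8.6100 - 4.87 = 3.7400 eV

Since eV_s = KE_max:
V_s = KE_max/e = 3.7400 V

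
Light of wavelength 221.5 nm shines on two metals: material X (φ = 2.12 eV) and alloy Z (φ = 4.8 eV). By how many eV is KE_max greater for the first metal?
2.6800 eV

Using KE_max = hc/λ - φ for each metal:

Photon energy: E = hc/λ = 5.5975 eV

For material X (φ₁ = 2.12 eV):
KE₁ = E - φ₁ = 5.5975 - 2.12 = 3.4775 eV

For alloy Z (φ₂ = 4.8 eV):
KE₂ = E - φ₂ = 5.5975 - 4.8 = 0.7975 eV

Difference:
ΔKE = KE₁ - KE₂ = 3.4775 - 0.7975 = 2.6800 eV

Note: The difference equals the difference in work functions: 4.8 - 2.12 = 2.68 eV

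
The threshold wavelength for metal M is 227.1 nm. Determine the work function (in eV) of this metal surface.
5.46 eV

At the threshold wavelength, photon energy equals work function:
φ = hc/λ₀

Calculating:
φ = (6.626×10⁻³⁴ J·s)(3×10⁸ m/s) / (227.1×10⁻⁹ m)
φ = 5.46 eV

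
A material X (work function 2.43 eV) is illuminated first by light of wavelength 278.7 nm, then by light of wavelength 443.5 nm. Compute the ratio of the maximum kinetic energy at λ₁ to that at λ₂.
5.5217

Using Einstein's equation: KE_max = hc/λ - φ

For λ₁ = 278.7 nm:
E₁ = hc/λ₁ = 4.4487 eV
KE₁ = E₁ - φ = 4.4487 - 2.43 = 2.0187 eV

For λ₂ = 443.5 nm:
E₂ = hc/λ₂ = 2.7956 eV
KE₂ = E₂ - φ = 2.7956 - 2.43 = 0.3656 eV

Ratio: KE₁/KE₂ = 2.0187/0.3656 = 5.5217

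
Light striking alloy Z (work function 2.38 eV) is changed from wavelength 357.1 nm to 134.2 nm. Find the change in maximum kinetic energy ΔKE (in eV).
5.7668 eV

Using Einstein's equation: KE_max = hc/λ - φ

For λ₁ = 357.1 nm:
KE₁ = hc/λ₁ - φ = 3.4720 - 2.38 = 1.0920 eV

For λ₂ = 134.2 nm:
KE₂ = hc/λ₂ - φ = 9.2388 - 2.38 = 6.8588 eV

Change in KE:
ΔKE = KE₂ - KE₁ = 6.8588 - 1.0920 = 5.7668 eV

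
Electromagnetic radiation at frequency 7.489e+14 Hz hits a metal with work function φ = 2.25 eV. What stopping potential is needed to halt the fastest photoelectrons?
0.8472 V

The stopping potential V_s satisfies: eV_s = KE_max

First, find KE_max using Einstein's equation:
E_photon = hf = (6.626×10⁻³⁴ J·s)(7.489e+14 Hz) = 3.0972 eV
KE_max = E_photon - φ = 3.0972 - 2.25 = 0.8472 eV

Since eV_s = KE_max:
V_s = KE_max/e = 0.8472 V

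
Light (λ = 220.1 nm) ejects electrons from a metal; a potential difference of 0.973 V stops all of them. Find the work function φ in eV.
4.66 eV

The stopping potential gives the maximum kinetic energy: KE_max = eV_s = 0.973 eV

From Einstein's photoelectric equation: KE_max = hc/λ - φ
Rearranging: φ = hc/λ - KE_max

Calculate photon energy:
E_photon = hc/λ = (6.626×10⁻³⁴ J·s)(3×10⁸ m/s) / (220.1×10⁻⁹ m) = 5.6331 eV

Therefore:
φ = 5.6331 - 0.973 = 4.66 eV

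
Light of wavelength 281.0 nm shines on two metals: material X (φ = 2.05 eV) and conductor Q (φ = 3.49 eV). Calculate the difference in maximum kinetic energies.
1.4400 eV

Using KE_max = hc/λ - φ for each metal:

Photon energy: E = hc/λ = 4.4122 eV

For material X (φ₁ = 2.05 eV):
KE₁ = E - φ₁ = 4.4122 - 2.05 = 2.3622 eV

For conductor Q (φ₂ = 3.49 eV):
KE₂ = E - φ₂ = 4.4122 - 3.49 = 0.9222 eV

Difference:
ΔKE = KE₁ - KE₂ = 2.3622 - 0.9222 = 1.4400 eV

Note: The difference equals the difference in work functions: 3.49 - 2.05 = 1.44 eV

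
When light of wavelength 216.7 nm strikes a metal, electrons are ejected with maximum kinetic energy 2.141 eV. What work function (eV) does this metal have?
3.58 eV

From Einstein's photoelectric equation: KE_max = hf - φ = hc/λ - φ

Rearranging for φ:
φ = hc/λ - KE_max

Calculate photon energy:
E_photon = hc/λ = 5.7215 eV

Therefore:
φ = 5.7215 - 2.141 = 3.58 eV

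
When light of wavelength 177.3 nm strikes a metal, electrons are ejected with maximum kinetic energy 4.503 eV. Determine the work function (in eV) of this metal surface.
2.49 eV

From Einstein's photoelectric equation: KE_max = hf - φ = hc/λ - φ

Rearranging for φ:
φ = hc/λ - KE_max

Calculate photon energy:
E_photon = hc/λ = 6.9929 eV

Therefore:
φ = 6.9929 - 4.503 = 2.49 eV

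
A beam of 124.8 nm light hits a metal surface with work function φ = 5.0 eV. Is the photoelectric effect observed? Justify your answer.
Yes

For photoemission, the photon energy must exceed the work function.

Photon energy: E = hc/λ = 9.9346 eV
Work function: φ = 5.0 eV

Since E_photon (9.9346 eV) > φ (5.0 eV), photoemission WILL occur.
The threshold wavelength is λ₀ = hc/φ = 248.0 nm.
Since 124.8 nm < 248.0 nm, the light has sufficient energy.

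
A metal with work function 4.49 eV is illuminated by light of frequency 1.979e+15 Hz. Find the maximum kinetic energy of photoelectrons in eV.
3.6945 eV

Using Einstein's photoelectric equation: KE_max = hf - φ

First, calculate the photon energy:
E_photon = hf = (6.626×10⁻³⁴ J·s)(1.979e+15 Hz)
E_photon = 8.1845 eV

Then, the maximum kinetic energy:
KE_max = E_photon - φ = 8.1845 eV - 4.49 eV = 3.6945 eV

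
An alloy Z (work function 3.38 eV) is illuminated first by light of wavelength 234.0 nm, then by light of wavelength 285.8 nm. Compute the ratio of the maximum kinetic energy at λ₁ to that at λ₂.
2.0023

Using Einstein's equation: KE_max = hc/λ - φ

For λ₁ = 234.0 nm:
E₁ = hc/λ₁ = 5.2985 eV
KE₁ = E₁ - φ = 5.2985 - 3.38 = 1.9185 eV

For λ₂ = 285.8 nm:
E₂ = hc/λ₂ = 4.3381 eV
KE₂ = E₂ - φ = 4.3381 - 3.38 = 0.9581 eV

Ratio: KE₁/KE₂ = 1.9185/0.9581 = 2.0023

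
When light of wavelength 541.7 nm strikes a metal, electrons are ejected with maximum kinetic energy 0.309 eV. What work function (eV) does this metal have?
1.98 eV

From Einstein's photoelectric equation: KE_max = hf - φ = hc/λ - φ

Rearranging for φ:
φ = hc/λ - KE_max

Calculate photon energy:
E_photon = hc/λ = 2.2888 eV

Therefore:
φ = 2.2888 - 0.309 = 1.98 eV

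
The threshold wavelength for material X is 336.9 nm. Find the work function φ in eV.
3.68 eV

At the threshold wavelength, photon energy equals work function:
φ = hc/λ₀

Calculating:
φ = (6.626×10⁻³⁴ J·s)(3×10⁸ m/s) / (336.9×10⁻⁹ m)
φ = 3.68 eV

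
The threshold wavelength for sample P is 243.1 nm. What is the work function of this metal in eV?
5.10 eV

At the threshold wavelength, photon energy equals work function:
φ = hc/λ₀

Calculating:
φ = (6.626×10⁻³⁴ J·s)(3×10⁸ m/s) / (243.1×10⁻⁹ m)
φ = 5.10 eV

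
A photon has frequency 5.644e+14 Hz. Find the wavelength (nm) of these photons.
531.17 nm

Using the wave equation: c = fλ

Solving for wavelength:
λ = c/f = (3×10⁸ m/s) / (5.644e+14 Hz)
λ = 531.17 nm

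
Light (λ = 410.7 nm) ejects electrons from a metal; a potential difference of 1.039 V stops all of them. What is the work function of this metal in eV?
1.98 eV

The stopping potential gives the maximum kinetic energy: KE_max = eV_s = 1.039 eV

From Einstein's photoelectric equation: KE_max = hc/λ - φ
Rearranging: φ = hc/λ - KE_max

Calculate photon energy:
E_photon = hc/λ = (6.626×10⁻³⁴ J·s)(3×10⁸ m/s) / (410.7×10⁻⁹ m) = 3.0189 eV

Therefore:
φ = 3.0189 - 1.039 = 1.98 eV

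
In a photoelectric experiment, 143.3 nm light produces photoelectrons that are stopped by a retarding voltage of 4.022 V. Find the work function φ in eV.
4.63 eV

The stopping potential gives the maximum kinetic energy: KE_max = eV_s = 4.022 eV

From Einstein's photoelectric equation: KE_max = hc/λ - φ
Rearranging: φ = hc/λ - KE_max

Calculate photon energy:
E_photon = hc/λ = (6.626×10⁻³⁴ J·s)(3×10⁸ m/s) / (143.3×10⁻⁹ m) = 8.6521 eV

Therefore:
φ = 8.6521 - 4.022 = 4.63 eV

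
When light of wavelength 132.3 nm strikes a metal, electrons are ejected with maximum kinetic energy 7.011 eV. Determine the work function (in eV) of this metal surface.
2.36 eV

From Einstein's photoelectric equation: KE_max = hf - φ = hc/λ - φ

Rearranging for φ:
φ = hc/λ - KE_max

Calculate photon energy:
E_photon = hc/λ = 9.3714 eV

Therefore:
φ = 9.3714 - 7.011 = 2.36 eV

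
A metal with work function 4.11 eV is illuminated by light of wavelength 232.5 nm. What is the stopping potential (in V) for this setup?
1.2227 V

The stopping potential V_s satisfies: eV_s = KE_max

First, find KE_max using Einstein's equation:
E_photon = hc/λ = 5.3327 eV
KE_max = E_photon - φ = 5.3327 - 4.11 = 1.2227 eV

Since eV_s = KE_max:
V_s = KE_max/e = 1.2227 V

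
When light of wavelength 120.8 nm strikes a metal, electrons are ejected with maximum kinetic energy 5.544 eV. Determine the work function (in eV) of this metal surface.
4.72 eV

From Einstein's photoelectric equation: KE_max = hf - φ = hc/λ - φ

Rearranging for φ:
φ = hc/λ - KE_max

Calculate photon energy:
E_photon = hc/λ = 10.2636 eV

Therefore:
φ = 10.2636 - 5.544 = 4.72 eV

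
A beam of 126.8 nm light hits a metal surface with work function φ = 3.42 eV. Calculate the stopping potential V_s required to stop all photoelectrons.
6.3579 V

The stopping potential V_s satisfies: eV_s = KE_max

First, find KE_max using Einstein's equation:
E_photon = hc/λ = 9.7779 eV
KE_max = E_photon - φ = 9.7779 - 3.42 = 6.3579 eV

Since eV_s = KE_max:
V_s = KE_max/e = 6.3579 V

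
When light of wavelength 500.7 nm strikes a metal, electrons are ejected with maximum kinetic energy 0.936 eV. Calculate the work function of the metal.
1.54 eV

From Einstein's photoelectric equation: KE_max = hf - φ = hc/λ - φ

Rearranging for φ:
φ = hc/λ - KE_max

Calculate photon energy:
E_photon = hc/λ = 2.4762 eV

Therefore:
φ = 2.4762 - 0.936 = 1.54 eV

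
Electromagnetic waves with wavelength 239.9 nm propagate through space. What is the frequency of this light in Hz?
1.2497e+15 Hz

Using the wave equation: c = fλ

Solving for frequency:
f = c/λ = (3×10⁸ m/s) / (239.9×10⁻⁹ m)
f = 1.2497e+15 Hz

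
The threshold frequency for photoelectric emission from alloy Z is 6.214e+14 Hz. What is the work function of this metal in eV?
2.57 eV

At the threshold frequency, photon energy equals work function:
φ = hf₀

Calculating:
φ = (6.626×10⁻³⁴ J·s)(6.214e+14 Hz)
φ = 2.57 eV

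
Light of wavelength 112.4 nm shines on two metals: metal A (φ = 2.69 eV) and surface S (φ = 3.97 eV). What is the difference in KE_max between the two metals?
1.2800 eV

Using KE_max = hc/λ - φ for each metal:

Photon energy: E = hc/λ = 11.0306 eV

For metal A (φ₁ = 2.69 eV):
KE₁ = E - φ₁ = 11.0306 - 2.69 = 8.3406 eV

For surface S (φ₂ = 3.97 eV):
KE₂ = E - φ₂ = 11.0306 - 3.97 = 7.0606 eV

Difference:
ΔKE = KE₁ - KE₂ = 8.3406 - 7.0606 = 1.2800 eV

Note: The difference equals the difference in work functions: 3.97 - 2.69 = 1.28 eV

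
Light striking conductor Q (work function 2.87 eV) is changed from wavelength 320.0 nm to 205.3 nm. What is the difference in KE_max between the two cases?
2.1647 eV

Using Einstein's equation: KE_max = hc/λ - φ

For λ₁ = 320.0 nm:
KE₁ = hc/λ₁ - φ = 3.8745 - 2.87 = 1.0045 eV

For λ₂ = 205.3 nm:
KE₂ = hc/λ₂ - φ = 6.0392 - 2.87 = 3.1692 eV

Change in KE:
ΔKE = KE₂ - KE₁ = 3.1692 - 1.0045 = 2.1647 eV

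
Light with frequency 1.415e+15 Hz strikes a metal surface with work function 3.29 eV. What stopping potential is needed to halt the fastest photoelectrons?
2.5620 V

The stopping potential V_s satisfies: eV_s = KE_max

First, find KE_max using Einstein's equation:
E_photon = hf = (6.626×10⁻³⁴ J·s)(1.415e+15 Hz) = 5.8520 eV
KE_max = E_photon - φ = 5.8520 - 3.29 = 2.5620 eV

Since eV_s = KE_max:
V_s = KE_max/e = 2.5620 V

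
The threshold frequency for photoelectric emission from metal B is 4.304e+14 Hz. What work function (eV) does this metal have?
1.78 eV

At the threshold frequency, photon energy equals work function:
φ = hf₀

Calculating:
φ = (6.626×10⁻³⁴ J·s)(4.304e+14 Hz)
φ = 1.78 eV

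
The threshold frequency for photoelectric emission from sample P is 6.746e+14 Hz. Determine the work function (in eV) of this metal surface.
2.79 eV

At the threshold frequency, photon energy equals work function:
φ = hf₀

Calculating:
φ = (6.626×10⁻³⁴ J·s)(6.746e+14 Hz)
φ = 2.79 eV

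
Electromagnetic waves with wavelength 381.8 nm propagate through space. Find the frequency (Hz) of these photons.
7.8521e+14 Hz

Using the wave equation: c = fλ

Solving for frequency:
f = c/λ = (3×10⁸ m/s) / (381.8×10⁻⁹ m)
f = 7.8521e+14 Hz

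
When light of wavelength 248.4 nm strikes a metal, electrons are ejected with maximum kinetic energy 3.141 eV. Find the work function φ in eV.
1.85 eV

From Einstein's photoelectric equation: KE_max = hf - φ = hc/λ - φ

Rearranging for φ:
φ = hc/λ - KE_max

Calculate photon energy:
E_photon = hc/λ = 4.9913 eV

Therefore:
φ = 4.9913 - 3.141 = 1.85 eV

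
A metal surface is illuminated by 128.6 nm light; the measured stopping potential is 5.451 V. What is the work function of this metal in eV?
4.19 eV

The stopping potential gives the maximum kinetic energy: KE_max = eV_s = 5.451 eV

From Einstein's photoelectric equation: KE_max = hc/λ - φ
Rearranging: φ = hc/λ - KE_max

Calculate photon energy:
E_photon = hc/λ = (6.626×10⁻³⁴ J·s)(3×10⁸ m/s) / (128.6×10⁻⁹ m) = 9.6411 eV

Therefore:
φ = 9.6411 - 5.451 = 4.19 eV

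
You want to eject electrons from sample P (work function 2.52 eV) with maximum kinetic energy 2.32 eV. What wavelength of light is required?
256.17 nm

From Einstein's equation: KE_max = hc/λ - φ

Rearranging for λ:
hc/λ = KE_max + φ
λ = hc/(KE_max + φ)

Required photon energy:
E_photon = KE_max + φ = 2.32 + 2.52 = 4.84 eV

Required wavelength:
λ = hc/E_photon = (6.626×10⁻³⁴)(3×10⁸) / (4.84 × 1.602×10⁻¹⁹)
λ = 256.17 nm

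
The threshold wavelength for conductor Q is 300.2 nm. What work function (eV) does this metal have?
4.13 eV

At the threshold wavelength, photon energy equals work function:
φ = hc/λ₀

Calculating:
φ = (6.626×10⁻³⁴ J·s)(3×10⁸ m/s) / (300.2×10⁻⁹ m)
φ = 4.13 eV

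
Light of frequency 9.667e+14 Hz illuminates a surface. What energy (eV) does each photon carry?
3.9979 eV

Using E = hf:

E = hf = (6.626×10⁻³⁴ J·s)(9.667e+14 Hz)
E = 3.9979 eV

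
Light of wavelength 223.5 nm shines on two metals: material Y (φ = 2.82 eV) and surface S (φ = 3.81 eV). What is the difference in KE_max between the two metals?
0.9900 eV

Using KE_max = hc/λ - φ for each metal:

Photon energy: E = hc/λ = 5.5474 eV

For material Y (φ₁ = 2.82 eV):
KE₁ = E - φ₁ = 5.5474 - 2.82 = 2.7274 eV

For surface S (φ₂ = 3.81 eV):
KE₂ = E - φ₂ = 5.5474 - 3.81 = 1.7374 eV

Difference:
ΔKE = KE₁ - KE₂ = 2.7274 - 1.7374 = 0.9900 eV

Note: The difference equals the difference in work functions: 3.81 - 2.82 = 0.99 eV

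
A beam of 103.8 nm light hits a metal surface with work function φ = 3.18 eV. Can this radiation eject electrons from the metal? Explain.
Yes

For photoemission, the photon energy must exceed the work function.

Photon energy: E = hc/λ = 11.9445 eV
Work function: φ = 3.18 eV

Since E_photon (11.9445 eV) > φ (3.18 eV), photoemission WILL occur.
The threshold wavelength is λ₀ = hc/φ = 389.9 nm.
Since 103.8 nm < 389.9 nm, the light has sufficient energy.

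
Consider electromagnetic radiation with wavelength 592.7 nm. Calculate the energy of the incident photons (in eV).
2.0919 eV

Using E = hf = hc/λ:

E = hc/λ = (6.626×10⁻³⁴ J·s)(3×10⁸ m/s) / (592.7×10⁻⁹ m)
E = 2.0919 eV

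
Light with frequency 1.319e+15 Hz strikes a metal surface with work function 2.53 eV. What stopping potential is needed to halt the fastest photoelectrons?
2.9249 V

The stopping potential V_s satisfies: eV_s = KE_max

First, find KE_max using Einstein's equation:
E_photon = hf = (6.626×10⁻³⁴ J·s)(1.319e+15 Hz) = 5.4549 eV
KE_max = E_photon - φ = 5.4549 - 2.53 = 2.9249 eV

Since eV_s = KE_max:
V_s = KE_max/e = 2.9249 V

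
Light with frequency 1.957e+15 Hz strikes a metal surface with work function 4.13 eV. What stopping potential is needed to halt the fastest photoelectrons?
3.9635 V

The stopping potential V_s satisfies: eV_s = KE_max

First, find KE_max using Einstein's equation:
E_photon = hf = (6.626×10⁻³⁴ J·s)(1.957e+15 Hz) = 8.0935 eV
KE_max = E_photon - φ = 8.0935 - 4.13 = 3.9635 eV

Since eV_s = KE_max:
V_s = KE_max/e = 3.9635 V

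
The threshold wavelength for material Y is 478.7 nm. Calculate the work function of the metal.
2.59 eV

At the threshold wavelength, photon energy equals work function:
φ = hc/λ₀

Calculating:
φ = (6.626×10⁻³⁴ J·s)(3×10⁸ m/s) / (478.7×10⁻⁹ m)
φ = 2.59 eV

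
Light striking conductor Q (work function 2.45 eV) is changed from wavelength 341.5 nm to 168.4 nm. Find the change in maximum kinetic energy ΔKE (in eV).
3.7319 eV

Using Einstein's equation: KE_max = hc/λ - φ

For λ₁ = 341.5 nm:
KE₁ = hc/λ₁ - φ = 3.6306 - 2.45 = 1.1806 eV

For λ₂ = 168.4 nm:
KE₂ = hc/λ₂ - φ = 7.3625 - 2.45 = 4.9125 eV

Change in KE:
ΔKE = KE₂ - KE₁ = 4.9125 - 1.1806 = 3.7319 eV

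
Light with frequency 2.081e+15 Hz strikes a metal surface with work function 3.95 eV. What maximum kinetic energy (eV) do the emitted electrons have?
4.6563 eV

Using Einstein's photoelectric equation: KE_max = hf - φ

First, calculate the photon energy:
E_photon = hf = (6.626×10⁻³⁴ J·s)(2.081e+15 Hz)
E_photon = 8.6063 eV

Then, the maximum kinetic energy:
KE_max = E_photon - φ = 8.6063 eV - 3.95 eV = 4.6563 eV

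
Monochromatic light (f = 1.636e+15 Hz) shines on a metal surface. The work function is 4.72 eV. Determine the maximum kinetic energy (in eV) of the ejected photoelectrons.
2.0460 eV

Using Einstein's photoelectric equation: KE_max = hf - φ

First, calculate the photon energy:
E_photon = hf = (6.626×10⁻³⁴ J·s)(1.636e+15 Hz)
E_photon = 6.7660 eV

Then, the maximum kinetic energy:
KE_max = E_photon - φ = 6.7660 eV - 4.72 eV = 2.0460 eV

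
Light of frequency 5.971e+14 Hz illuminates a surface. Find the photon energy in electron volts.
2.4694 eV

Using E = hf:

E = hf = (6.626×10⁻³⁴ J·s)(5.971e+14 Hz)
E = 2.4694 eV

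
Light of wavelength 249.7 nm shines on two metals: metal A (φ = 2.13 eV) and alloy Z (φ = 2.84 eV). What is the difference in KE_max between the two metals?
0.7100 eV

Using KE_max = hc/λ - φ for each metal:

Photon energy: E = hc/λ = 4.9653 eV

For metal A (φ₁ = 2.13 eV):
KE₁ = E - φ₁ = 4.9653 - 2.13 = 2.8353 eV

For alloy Z (φ₂ = 2.84 eV):
KE₂ = E - φ₂ = 4.9653 - 2.84 = 2.1253 eV

Difference:
ΔKE = KE₁ - KE₂ = 2.8353 - 2.1253 = 0.7100 eV

Note: The difference equals the difference in work functions: 2.84 - 2.13 = 0.71 eV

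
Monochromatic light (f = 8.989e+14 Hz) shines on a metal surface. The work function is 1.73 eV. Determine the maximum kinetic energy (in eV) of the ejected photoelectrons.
1.9876 eV

Using Einstein's photoelectric equation: KE_max = hf - φ

First, calculate the photon energy:
E_photon = hf = (6.626×10⁻³⁴ J·s)(8.989e+14 Hz)
E_photon = 3.7176 eV

Then, the maximum kinetic energy:
KE_max = E_photon - φ = 3.7176 eV - 1.73 eV = 1.9876 eV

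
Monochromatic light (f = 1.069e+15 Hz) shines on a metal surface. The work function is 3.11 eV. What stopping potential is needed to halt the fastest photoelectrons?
1.3110 V

The stopping potential V_s satisfies: eV_s = KE_max

First, find KE_max using Einstein's equation:
E_photon = hf = (6.626×10⁻³⁴ J·s)(1.069e+15 Hz) = 4.4210 eV
KE_max = E_photon - φ = 4.4210 - 3.11 = 1.3110 eV

Since eV_s = KE_max:
V_s = KE_max/e = 1.3110 V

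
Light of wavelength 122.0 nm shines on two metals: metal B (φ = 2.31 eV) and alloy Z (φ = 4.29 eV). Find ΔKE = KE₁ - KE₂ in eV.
1.9800 eV

Using KE_max = hc/λ - φ for each metal:

Photon energy: E = hc/λ = 10.1626 eV

For metal B (φ₁ = 2.31 eV):
KE₁ = E - φ₁ = 10.1626 - 2.31 = 7.8526 eV

For alloy Z (φ₂ = 4.29 eV):
KE₂ = E - φ₂ = 10.1626 - 4.29 = 5.8726 eV

Difference:
ΔKE = KE₁ - KE₂ = 7.8526 - 5.8726 = 1.9800 eV

Note: The difference equals the difference in work functions: 4.29 - 2.31 = 1.98 eV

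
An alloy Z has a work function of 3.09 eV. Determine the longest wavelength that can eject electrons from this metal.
401.24 nm

The threshold wavelength is when the photon energy equals the work function:
hc/λ₀ = φ

Solving for λ₀:
λ₀ = hc/φ = (6.626×10⁻³⁴ J·s)(3×10⁸ m/s) / (3.09 eV × 1.602×10⁻¹⁹ J/eV)
λ₀ = 401.24 nm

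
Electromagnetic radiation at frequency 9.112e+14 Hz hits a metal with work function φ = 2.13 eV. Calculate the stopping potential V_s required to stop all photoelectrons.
1.6384 V

The stopping potential V_s satisfies: eV_s = KE_max

First, find KE_max using Einstein's equation:
E_photon = hf = (6.626×10⁻³⁴ J·s)(9.112e+14 Hz) = 3.7684 eV
KE_max = E_photon - φ = 3.7684 - 2.13 = 1.6384 eV

Since eV_s = KE_max:
V_s = KE_max/e = 1.6384 V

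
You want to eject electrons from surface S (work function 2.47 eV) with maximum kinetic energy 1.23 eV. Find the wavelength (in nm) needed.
335.09 nm

From Einstein's equation: KE_max = hc/λ - φ

Rearranging for λ:
hc/λ = KE_max + φ
λ = hc/(KE_max + φ)

Required photon energy:
E_photon = KE_max + φ = 1.23 + 2.47 = 3.70 eV

Required wavelength:
λ = hc/E_photon = (6.626×10⁻³⁴)(3×10⁸) / (3.70 × 1.602×10⁻¹⁹)
λ = 335.09 nm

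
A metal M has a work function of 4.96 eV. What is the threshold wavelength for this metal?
249.97 nm

The threshold wavelength is when the photon energy equals the work function:
hc/λ₀ = φ

Solving for λ₀:
λ₀ = hc/φ = (6.626×10⁻³⁴ J·s)(3×10⁸ m/s) / (4.96 eV × 1.602×10⁻¹⁹ J/eV)
λ₀ = 249.97 nm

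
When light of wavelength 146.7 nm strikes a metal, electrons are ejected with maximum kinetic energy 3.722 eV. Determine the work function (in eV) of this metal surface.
4.73 eV

From Einstein's photoelectric equation: KE_max = hf - φ = hc/λ - φ

Rearranging for φ:
φ = hc/λ - KE_max

Calculate photon energy:
E_photon = hc/λ = 8.4515 eV

Therefore:
φ = 8.4515 - 3.722 = 4.73 eV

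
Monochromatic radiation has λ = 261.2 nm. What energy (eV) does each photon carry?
4.7467 eV

Using E = hf = hc/λ:

E = hc/λ = (6.626×10⁻³⁴ J·s)(3×10⁸ m/s) / (261.2×10⁻⁹ m)
E = 4.7467 eV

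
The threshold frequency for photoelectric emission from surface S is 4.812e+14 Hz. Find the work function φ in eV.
1.99 eV

At the threshold frequency, photon energy equals work function:
φ = hf₀

Calculating:
φ = (6.626×10⁻³⁴ J·s)(4.812e+14 Hz)
φ = 1.99 eV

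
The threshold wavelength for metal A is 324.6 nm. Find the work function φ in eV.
3.82 eV

At the threshold wavelength, photon energy equals work function:
φ = hc/λ₀

Calculating:
φ = (6.626×10⁻³⁴ J·s)(3×10⁸ m/s) / (324.6×10⁻⁹ m)
φ = 3.82 eV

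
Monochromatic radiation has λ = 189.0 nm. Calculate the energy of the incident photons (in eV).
6.5600 eV

Using E = hf = hc/λ:

E = hc/λ = (6.626×10⁻³⁴ J·s)(3×10⁸ m/s) / (189.0×10⁻⁹ m)
E = 6.5600 eV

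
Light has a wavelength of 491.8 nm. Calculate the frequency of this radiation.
6.0958e+14 Hz

Using the wave equation: c = fλ

Solving for frequency:
f = c/λ = (3×10⁸ m/s) / (491.8×10⁻⁹ m)
f = 6.0958e+14 Hz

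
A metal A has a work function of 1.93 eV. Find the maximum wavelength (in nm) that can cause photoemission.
642.41 nm

The threshold wavelength is when the photon energy equals the work function:
hc/λ₀ = φ

Solving for λ₀:
λ₀ = hc/φ = (6.626×10⁻³⁴ J·s)(3×10⁸ m/s) / (1.93 eV × 1.602×10⁻¹⁹ J/eV)
λ₀ = 642.41 nm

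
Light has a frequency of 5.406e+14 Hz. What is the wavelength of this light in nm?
554.56 nm

Using the wave equation: c = fλ

Solving for wavelength:
λ = c/f = (3×10⁸ m/s) / (5.406e+14 Hz)
λ = 554.56 nm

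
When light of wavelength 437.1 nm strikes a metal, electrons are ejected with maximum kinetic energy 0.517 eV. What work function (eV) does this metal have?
2.32 eV

From Einstein's photoelectric equation: KE_max = hf - φ = hc/λ - φ

Rearranging for φ:
φ = hc/λ - KE_max

Calculate photon energy:
E_photon = hc/λ = 2.8365 eV

Therefore:
φ = 2.8365 - 0.517 = 2.32 eV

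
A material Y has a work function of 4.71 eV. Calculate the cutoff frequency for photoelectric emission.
1.1389e+15 Hz

The threshold frequency is when the photon energy equals the work function:
hf₀ = φ

Solving for f₀:
f₀ = φ/h = (4.71 eV × 1.602×10⁻¹⁹ J/eV) / (6.626×10⁻³⁴ J·s)
f₀ = 1.1389e+15 Hz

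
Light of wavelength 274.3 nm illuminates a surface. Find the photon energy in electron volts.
4.5200 eV

Using E = hf = hc/λ:

E = hc/λ = (6.626×10⁻³⁴ J·s)(3×10⁸ m/s) / (274.3×10⁻⁹ m)
E = 4.5200 eV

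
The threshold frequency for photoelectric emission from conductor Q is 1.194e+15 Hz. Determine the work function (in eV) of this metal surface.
4.94 eV

At the threshold frequency, photon energy equals work function:
φ = hf₀

Calculating:
φ = (6.626×10⁻³⁴ J·s)(1.194e+15 Hz)
φ = 4.94 eV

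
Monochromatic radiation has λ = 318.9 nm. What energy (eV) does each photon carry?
3.8879 eV

Using E = hf = hc/λ:

E = hc/λ = (6.626×10⁻³⁴ J·s)(3×10⁸ m/s) / (318.9×10⁻⁹ m)
E = 3.8879 eV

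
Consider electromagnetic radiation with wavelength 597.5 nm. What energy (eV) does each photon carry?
2.0750 eV

Using E = hf = hc/λ:

E = hc/λ = (6.626×10⁻³⁴ J·s)(3×10⁸ m/s) / (597.5×10⁻⁹ m)
E = 2.0750 eV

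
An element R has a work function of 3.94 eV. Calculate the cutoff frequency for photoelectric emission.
9.5269e+14 Hz

The threshold frequency is when the photon energy equals the work function:
hf₀ = φ

Solving for f₀:
f₀ = φ/h = (3.94 eV × 1.602×10⁻¹⁹ J/eV) / (6.626×10⁻³⁴ J·s)
f₀ = 9.5269e+14 Hz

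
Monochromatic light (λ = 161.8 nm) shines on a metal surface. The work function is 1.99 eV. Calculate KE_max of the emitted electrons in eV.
5.6728 eV

Using Einstein's photoelectric equation: KE_max = hf - φ = hc/λ - φ

First, calculate the photon energy:
E_photon = hc/λ = (6.626×10⁻³⁴ J·s)(3×10⁸ m/s) / (161.8×10⁻⁹ m)
E_photon = 7.6628 eV

Then, the maximum kinetic energy:
KE_max = E_photon - φ = 7.6628 eV - 1.99 eV = 5.6728 eV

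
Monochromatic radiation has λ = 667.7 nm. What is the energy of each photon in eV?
1.8569 eV

Using E = hf = hc/λ:

E = hc/λ = (6.626×10⁻³⁴ J·s)(3×10⁸ m/s) / (667.7×10⁻⁹ m)
E = 1.8569 eV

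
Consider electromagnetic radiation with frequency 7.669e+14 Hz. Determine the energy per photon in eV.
3.1716 eV

Using E = hf:

E = hf = (6.626×10⁻³⁴ J·s)(7.669e+14 Hz)
E = 3.1716 eV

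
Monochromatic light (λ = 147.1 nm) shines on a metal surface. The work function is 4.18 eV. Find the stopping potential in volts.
4.2486 V

The stopping potential V_s satisfies: eV_s = KE_max

First, find KE_max using Einstein's equation:
E_photon = hc/λ = 8.4286 eV
KE_max = E_photon - φ = 8.4286 - 4.18 = 4.2486 eV

Since eV_s = KE_max:
V_s = KE_max/e = 4.2486 V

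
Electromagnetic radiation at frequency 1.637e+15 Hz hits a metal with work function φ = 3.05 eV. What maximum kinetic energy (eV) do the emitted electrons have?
3.7201 eV

Using Einstein's photoelectric equation: KE_max = hf - φ

First, calculate the photon energy:
E_photon = hf = (6.626×10⁻³⁴ J·s)(1.637e+15 Hz)
E_photon = 6.7701 eV

Then, the maximum kinetic energy:
KE_max = E_photon - φ = 6.7701 eV - 3.05 eV = 3.7201 eV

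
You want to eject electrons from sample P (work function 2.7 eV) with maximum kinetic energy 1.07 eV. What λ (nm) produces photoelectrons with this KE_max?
328.87 nm

From Einstein's equation: KE_max = hc/λ - φ

Rearranging for λ:
hc/λ = KE_max + φ
λ = hc/(KE_max + φ)

Required photon energy:
E_photon = KE_max + φ = 1.07 + 2.7 = 3.77 eV

Required wavelength:
λ = hc/E_photon = (6.626×10⁻³⁴)(3×10⁸) / (3.77 × 1.602×10⁻¹⁹)
λ = 328.87 nm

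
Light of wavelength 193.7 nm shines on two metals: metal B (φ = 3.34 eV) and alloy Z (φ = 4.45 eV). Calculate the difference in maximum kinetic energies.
1.1100 eV

Using KE_max = hc/λ - φ for each metal:

Photon energy: E = hc/λ = 6.4008 eV

For metal B (φ₁ = 3.34 eV):
KE₁ = E - φ₁ = 6.4008 - 3.34 = 3.0608 eV

For alloy Z (φ₂ = 4.45 eV):
KE₂ = E - φ₂ = 6.4008 - 4.45 = 1.9508 eV

Difference:
ΔKE = KE₁ - KE₂ = 3.0608 - 1.9508 = 1.1100 eV

Note: The difference equals the difference in work functions: 4.45 - 3.34 = 1.11 eV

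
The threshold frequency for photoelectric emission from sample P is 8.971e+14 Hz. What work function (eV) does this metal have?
3.71 eV

At the threshold frequency, photon energy equals work function:
φ = hf₀

Calculating:
φ = (6.626×10⁻³⁴ J·s)(8.971e+14 Hz)
φ = 3.71 eV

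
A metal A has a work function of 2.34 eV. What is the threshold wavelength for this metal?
529.85 nm

The threshold wavelength is when the photon energy equals the work function:
hc/λ₀ = φ

Solving for λ₀:
λ₀ = hc/φ = (6.626×10⁻³⁴ J·s)(3×10⁸ m/s) / (2.34 eV × 1.602×10⁻¹⁹ J/eV)
λ₀ = 529.85 nm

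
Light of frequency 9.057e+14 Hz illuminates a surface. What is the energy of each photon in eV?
3.7457 eV

Using E = hf:

E = hf = (6.626×10⁻³⁴ J·s)(9.057e+14 Hz)
E = 3.7457 eV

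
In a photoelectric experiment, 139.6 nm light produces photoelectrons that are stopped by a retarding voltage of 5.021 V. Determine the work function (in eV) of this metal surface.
3.86 eV

The stopping potential gives the maximum kinetic energy: KE_max = eV_s = 5.021 eV

From Einstein's photoelectric equation: KE_max = hc/λ - φ
Rearranging: φ = hc/λ - KE_max

Calculate photon energy:
E_photon = hc/λ = (6.626×10⁻³⁴ J·s)(3×10⁸ m/s) / (139.6×10⁻⁹ m) = 8.8814 eV

Therefore:
φ = 8.8814 - 5.021 = 3.86 eV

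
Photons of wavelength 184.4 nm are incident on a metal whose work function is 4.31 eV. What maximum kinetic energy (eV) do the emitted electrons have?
2.4137 eV

Using Einstein's photoelectric equation: KE_max = hf - φ = hc/λ - φ

First, calculate the photon energy:
E_photon = hc/λ = (6.626×10⁻³⁴ J·s)(3×10⁸ m/s) / (184.4×10⁻⁹ m)
E_photon = 6.7237 eV

Then, the maximum kinetic energy:
KE_max = E_photon - φ = 6.7237 eV - 4.31 eV = 2.4137 eV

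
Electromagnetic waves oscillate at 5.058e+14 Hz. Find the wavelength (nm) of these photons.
592.71 nm

Using the wave equation: c = fλ

Solving for wavelength:
λ = c/f = (3×10⁸ m/s) / (5.058e+14 Hz)
λ = 592.71 nm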